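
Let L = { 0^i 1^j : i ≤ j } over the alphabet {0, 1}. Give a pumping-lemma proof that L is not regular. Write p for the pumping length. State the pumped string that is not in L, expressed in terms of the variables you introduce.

0^{p+k} 1^p

Suppose for contradiction that L is regular, and let p be the pumping length.
Choose w = 0^p 1^p ∈ L, with |w| = 2p ≥ p.
The pumping lemma gives a decomposition w = xyz where |xy| ≤ p and |y| > 0.
Since the first p symbols of w are all 0's and |xy| ≤ p, y lies entirely in the leading 0-block: y = 0^k for some k with 1 ≤ k ≤ p.
Consider xy^2z = 0^{p+k} 1^p. Since k ≥ 1, the 0-count p+k exceeds the 1-count p, so i ≤ j fails; thus xy^2z ∉ L.
This contradicts the pumping lemma, so L is not regular.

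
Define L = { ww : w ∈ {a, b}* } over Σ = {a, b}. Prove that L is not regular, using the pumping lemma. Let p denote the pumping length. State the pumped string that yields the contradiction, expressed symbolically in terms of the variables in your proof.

Assume L is regular; let p be its pumping constant.
Take w = a^p b^p a^p b^p = uu where u = a^pb^p; then w ∈ L and |w| = 4p ≥ p.
Write w = xyz as guaranteed by the lemma, with |xy| ≤ p and |y| ≥ 1.
Because |xy| ≤ p and w begins with p copies of a, we have y = a^k with 1 ≤ k ≤ p.
Pump with i = 2: xy^2z = a^{p+k} b^p a^p b^p, of length 4p+k. Suppose this equals vv. The string starts with a and ends with b, so v does too; thus the boundary between the two copies of v is a b→a transition. There is exactly one such transition, at position 2p+k, so |v| = 2p+k and |vv| = 4p+2k ≠ 4p+k since k ≥ 1. So xy^2z ∉ L.
This contradicts the pumping lemma, so L is not regular.

a^{p+k} b^p a^p b^p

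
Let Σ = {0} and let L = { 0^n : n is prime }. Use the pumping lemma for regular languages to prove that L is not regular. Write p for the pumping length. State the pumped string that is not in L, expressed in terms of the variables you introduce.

0^{q(1+k)}

Toward a contradiction, assume L is regular with pumping length p.
Let q be a prime with q ≥ p+2 (infinitely many primes exist), and take w = 0^q ∈ L with |w| = q ≥ p.
Write w = xyz as guaranteed by the lemma, with |xy| ≤ p and |y| > 0.
Then y = 0^k for some k with 1 ≤ k ≤ p.
Since 1 ≤ k ≤ p, |xz| = q-k. Pump with i = q+1: |xy^{q+1}z| = (q-k)+(q+1)k = q+qk = q(1+k), which is composite (both factors ≥ 2). So xy^{q+1}z = 0^{q(1+k)} ∉ L.
Contradiction. Therefore L is not regular.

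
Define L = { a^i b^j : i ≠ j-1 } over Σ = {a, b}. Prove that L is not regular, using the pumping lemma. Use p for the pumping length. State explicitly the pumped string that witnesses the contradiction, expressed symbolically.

a^{p+p!} b^{p+p!+1}

Suppose for contradiction that L is regular, and let p be the pumping length.
Choose w = a^p b^{p+p!+1}. Since p ≠ (p+p!+1)-1 = p+p!, w ∈ L; and |w| ≥ p.
The pumping lemma gives a decomposition w = xyz where |xy| ≤ p and |y| > 0.
Because |xy| ≤ p and w begins with p copies of a, we have y = a^k with 1 ≤ k ≤ p.
Since 1 ≤ k ≤ p, k divides p!; set t = 1 + p!/k. Then xy^t z has p + (p!/k)·k = p + p! copies of a. Now the a-count is p+p! and (b-count)-1 = (p+p!+1)-1 = p+p!, so i ≠ j-1 fails. So xy^t z = a^{p+p!} b^{p+p!+1} ∉ L.
This contradicts the pumping lemma, so L is not regular.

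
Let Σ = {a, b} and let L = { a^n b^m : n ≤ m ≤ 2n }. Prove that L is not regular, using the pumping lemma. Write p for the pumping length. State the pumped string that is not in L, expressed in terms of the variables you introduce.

Suppose for contradiction that L is regular, and let p be the pumping length.
Take w = a^p b^p ∈ L (since p ≤ p ≤ 2p), with |w| = 2p ≥ p.
The pumping lemma gives a decomposition w = xyz where |xy| ≤ p and y is nonempty.
The first p characters of w are a's, so xy (and hence y) consists only of a's. Write y = a^k, 1 ≤ k ≤ p.
Pump with i = 2: xy^2z = a^{p+k} b^p. Now n = p+k > p = m, so the condition n ≤ m fails. Thus xy^2z ∉ L.
Contradiction. Therefore L is not regular.

a^{p+k} b^p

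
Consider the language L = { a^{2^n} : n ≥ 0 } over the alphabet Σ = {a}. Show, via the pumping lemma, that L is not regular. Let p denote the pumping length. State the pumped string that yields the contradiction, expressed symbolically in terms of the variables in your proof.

Toward a contradiction, assume L is regular with pumping length p.
Take w = a^{2^p} ∈ L with |w| = 2^p ≥ p.
By the pumping lemma, w = xyz with |xy| ≤ p and |y| ≥ 1.
Then y = a^k for some k with 1 ≤ k ≤ p.
Pump with i = 2: xy^2z = a^{2^p+k}. Since 1 ≤ k ≤ p < 2^p, we have 2^p < 2^p+k < 2^{p+1}, so 2^p+k is not a power of 2. So xy^2z ∉ L.
This is a contradiction; hence L is not regular.

a^{2^p+k}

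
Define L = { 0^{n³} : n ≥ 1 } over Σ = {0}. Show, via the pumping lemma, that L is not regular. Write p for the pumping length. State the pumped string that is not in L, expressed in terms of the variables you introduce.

Assume L is regular. Let p be the pumping length given by the pumping lemma.
Take w = 0^{p³} ∈ L with |w| = p³ ≥ p.
Write w = xyz as guaranteed by the lemma, with |xy| ≤ p and y is nonempty.
Then y = 0^k for some k with 1 ≤ k ≤ p.
Pump with i = 2: xy^2z = 0^{p³+k}. Since 1 ≤ k ≤ p, p³ < p³+k ≤ p³+p < p³+3p²+3p+1 = (p+1)³, so p³+k is not a perfect cube. So xy^2z ∉ L.
This contradicts the pumping lemma, so L is not regular.

0^{p³+k}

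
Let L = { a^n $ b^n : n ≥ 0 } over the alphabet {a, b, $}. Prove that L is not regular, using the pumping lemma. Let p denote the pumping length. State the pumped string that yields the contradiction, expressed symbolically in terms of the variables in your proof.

Assume L is regular. Let p be the pumping length given by the pumping lemma.
Take w = a^p $ b^p ∈ L with |w| = 2p+1 ≥ p.
By the pumping lemma, w = xyz with |xy| ≤ p and |y| > 0.
The first p characters of w are a's, so xy (and hence y) consists only of a's. Write y = a^k, 1 ≤ k ≤ p.
Pump with i = 2: xy^2z = a^{p+k} $ b^p, which would require p+k = p. But k ≥ 1, so xy^2z ∉ L.
This contradicts the pumping lemma, so L is not regular.

a^{p+k} $ b^p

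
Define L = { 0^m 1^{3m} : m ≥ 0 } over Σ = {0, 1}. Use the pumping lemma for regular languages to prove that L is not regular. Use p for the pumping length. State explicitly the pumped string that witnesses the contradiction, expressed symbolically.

Assume L is regular; let p be its pumping constant.
Choose w = 0^p 1^{3p}, which is in L with |w| = 4p ≥ p.
Write w = xyz as guaranteed by the lemma, with |xy| ≤ p and |y| > 0.
The first p characters of w are 0's, so xy (and hence y) consists only of 0's. Write y = 0^k, 1 ≤ k ≤ p.
Pump with i = 2: xy^2z = 0^{p+k} 1^{3p}. For this to lie in L we would need 3p = 3(p+k), which forces k = 0. But k ≥ 1, so xy^2z ∉ L.
Contradiction. Therefore L is not regular.

0^{p+k} 1^{3p}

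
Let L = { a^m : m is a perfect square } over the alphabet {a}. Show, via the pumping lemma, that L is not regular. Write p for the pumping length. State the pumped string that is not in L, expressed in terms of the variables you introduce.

a^{p²+k}

Assume L is regular; let p be its pumping constant.
Take w = a^{p²} ∈ L with |w| = p² ≥ p.
By the pumping lemma, w = xyz with |xy| ≤ p and |y| > 0.
Then y = a^k for some k with 1 ≤ k ≤ p.
Pump with i = 2: xy^2z = a^{p²+k}. Since 1 ≤ k ≤ p, p² < p²+k ≤ p²+p < (p+1)², so p²+k lies strictly between consecutive squares and is not a perfect square. So xy^2z ∉ L.
Contradiction. Therefore L is not regular.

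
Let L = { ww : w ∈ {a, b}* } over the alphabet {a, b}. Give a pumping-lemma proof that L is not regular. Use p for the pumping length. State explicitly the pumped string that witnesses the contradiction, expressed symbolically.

a^{p+k} b^p a^p b^p

Suppose for contradiction that L is regular, and let p be the pumping length.
Take w = a^p b^p a^p b^p = uu where u = a^pb^p; then w ∈ L and |w| = 4p ≥ p.
Write w = xyz as guaranteed by the lemma, with |xy| ≤ p and |y| ≥ 1.
Because |xy| ≤ p and w begins with p copies of a, we have y = a^k with 1 ≤ k ≤ p.
Pump with i = 2: xy^2z = a^{p+k} b^p a^p b^p, of length 4p+k. Suppose this equals vv. The string starts with a and ends with b, so v does too; thus the boundary between the two copies of v is a b→a transition. There is exactly one such transition, at position 2p+k, so |v| = 2p+k and |vv| = 4p+2k ≠ 4p+k since k ≥ 1. So xy^2z ∉ L.
This is a contradiction; hence L is not regular.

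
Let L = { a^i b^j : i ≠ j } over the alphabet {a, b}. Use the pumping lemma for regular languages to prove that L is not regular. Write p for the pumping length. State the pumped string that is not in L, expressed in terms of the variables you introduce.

Assume L is regular; let p be its pumping constant.
Choose w = a^p b^{p+p!}. Since p ≠ p+p!, w ∈ L; and |w| ≥ p.
Write w = xyz as guaranteed by the lemma, with |xy| ≤ p and y is nonempty.
Because |xy| ≤ p and w begins with p copies of a, we have y = a^k with 1 ≤ k ≤ p.
Since 1 ≤ k ≤ p, k divides p!; set t = 1 + p!/k. Then xy^t z has p + (p!/k)·k = p + p! copies of a. Now the a-count equals the b-count, so i ≠ j fails. So xy^t z = a^{p+p!} b^{p+p!} ∉ L.
This is a contradiction; hence L is not regular.

a^{p+p!} b^{p+p!}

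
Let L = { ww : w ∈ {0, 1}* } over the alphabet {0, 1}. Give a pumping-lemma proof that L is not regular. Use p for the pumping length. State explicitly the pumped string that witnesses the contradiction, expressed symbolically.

0^{p+k} 1^p 0^p 1^p

Assume L is regular; let p be its pumping constant.
Take w = 0^p 1^p 0^p 1^p = uu where u = 0^p1^p; then w ∈ L and |w| = 4p ≥ p.
By the pumping lemma, w = xyz with |xy| ≤ p and |y| ≥ 1.
The first p characters of w are 0's, so xy (and hence y) consists only of 0's. Write y = 0^k, 1 ≤ k ≤ p.
Pump with i = 2: xy^2z = 0^{p+k} 1^p 0^p 1^p, of length 4p+k. Suppose this equals vv. The string starts with 0 and ends with 1, so v does too; thus the boundary between the two copies of v is a 1→0 transition. There is exactly one such transition, at position 2p+k, so |v| = 2p+k and |vv| = 4p+2k ≠ 4p+k since k ≥ 1. So xy^2z ∉ L.
Contradiction. Therefore L is not regular.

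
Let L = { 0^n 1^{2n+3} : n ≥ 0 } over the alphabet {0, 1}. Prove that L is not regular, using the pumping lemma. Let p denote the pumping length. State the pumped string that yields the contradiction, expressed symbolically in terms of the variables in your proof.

Assume L is regular. Let p be the pumping length given by the pumping lemma.
Take w = 0^p 1^{2p+3}. Then w ∈ L and |w| = 3p+3 ≥ p.
The pumping lemma gives a decomposition w = xyz where |xy| ≤ p and |y| > 0.
Because |xy| ≤ p and w begins with p copies of 0, we have y = 0^k with 1 ≤ k ≤ p.
Pump with i = 2: xy^2z = 0^{p+k} 1^{2p+3}. For this to lie in L we would need 2p+3 = 2(p+k)+3, which forces k = 0. But k ≥ 1, so xy^2z ∉ L.
This contradicts the pumping lemma, so L is not regular.

0^{p+k} 1^{2p+3}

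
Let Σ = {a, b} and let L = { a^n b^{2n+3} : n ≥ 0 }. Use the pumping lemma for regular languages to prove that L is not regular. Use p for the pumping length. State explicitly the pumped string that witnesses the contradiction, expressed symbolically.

Assume L is regular. Let p be the pumping length given by the pumping lemma.
Let w = a^p b^{2p+3} ∈ L; note |w| = 3p+3 ≥ p.
Write w = xyz as guaranteed by the lemma, with |xy| ≤ p and |y| ≥ 1.
Because |xy| ≤ p and w begins with p copies of a, we have y = a^k with 1 ≤ k ≤ p.
Pump with i = 2: xy^2z = a^{p+k} b^{2p+3}. For this to lie in L we would need 2p+3 = 2(p+k)+3, which forces k = 0. But k ≥ 1, so xy^2z ∉ L.
This contradicts the pumping lemma, so L is not regular.

a^{p+k} b^{2p+3}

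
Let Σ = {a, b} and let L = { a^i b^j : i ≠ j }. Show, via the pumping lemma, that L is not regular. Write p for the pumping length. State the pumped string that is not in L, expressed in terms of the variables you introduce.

Suppose for contradiction that L is regular, and let p be the pumping length.
Choose w = a^p b^{p+p!}. Since p ≠ p+p!, w ∈ L; and |w| ≥ p.
By the pumping lemma, w = xyz with |xy| ≤ p and |y| > 0.
Because |xy| ≤ p and w begins with p copies of a, we have y = a^k with 1 ≤ k ≤ p.
Since 1 ≤ k ≤ p, k divides p!; set t = 1 + p!/k. Then xy^t z has p + (p!/k)·k = p + p! copies of a. Now the a-count equals the b-count, so i ≠ j fails. So xy^t z = a^{p+p!} b^{p+p!} ∉ L.
This is a contradiction; hence L is not regular.

a^{p+p!} b^{p+p!}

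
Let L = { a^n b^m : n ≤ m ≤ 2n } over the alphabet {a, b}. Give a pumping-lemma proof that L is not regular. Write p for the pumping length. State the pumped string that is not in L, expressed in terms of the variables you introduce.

a^{p+k} b^p

Toward a contradiction, assume L is regular with pumping length p.
Take w = a^p b^p ∈ L (since p ≤ p ≤ 2p), with |w| = 2p ≥ p.
The pumping lemma gives a decomposition w = xyz where |xy| ≤ p and |y| > 0.
Since the first p symbols of w are all a's and |xy| ≤ p, y lies entirely in the leading a-block: y = a^k for some k with 1 ≤ k ≤ p.
Pump with i = 2: xy^2z = a^{p+k} b^p. Now n = p+k > p = m, so the condition n ≤ m fails. Thus xy^2z ∉ L.
This is a contradiction; hence L is not regular.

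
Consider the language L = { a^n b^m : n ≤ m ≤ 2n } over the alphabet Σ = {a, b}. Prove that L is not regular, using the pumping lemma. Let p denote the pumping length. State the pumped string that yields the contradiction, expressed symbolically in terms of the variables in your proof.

a^{p+k} b^p

Toward a contradiction, assume L is regular with pumping length p.
Take w = a^p b^p ∈ L (since p ≤ p ≤ 2p), with |w| = 2p ≥ p.
By the pumping lemma, w = xyz with |xy| ≤ p and |y| > 0.
Since the first p symbols of w are all a's and |xy| ≤ p, y lies entirely in the leading a-block: y = a^k for some k with 1 ≤ k ≤ p.
Pump with i = 2: xy^2z = a^{p+k} b^p. Now n = p+k > p = m, so the condition n ≤ m fails. Thus xy^2z ∉ L.
Contradiction. Therefore L is not regular.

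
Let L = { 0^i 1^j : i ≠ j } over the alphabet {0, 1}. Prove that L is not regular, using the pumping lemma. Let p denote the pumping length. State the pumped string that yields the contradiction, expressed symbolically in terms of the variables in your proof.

Assume L is regular. Let p be the pumping length given by the pumping lemma.
Choose w = 0^p 1^{p+p!}. Since p ≠ p+p!, w ∈ L; and |w| ≥ p.
Write w = xyz as guaranteed by the lemma, with |xy| ≤ p and y is nonempty.
Because |xy| ≤ p and w begins with p copies of 0, we have y = 0^k with 1 ≤ k ≤ p.
Since 1 ≤ k ≤ p, k divides p!; set t = 1 + p!/k. Then xy^t z has p + (p!/k)·k = p + p! copies of 0. Now the 0-count equals the 1-count, so i ≠ j fails. So xy^t z = 0^{p+p!} 1^{p+p!} ∉ L.
This contradicts the pumping lemma, so L is not regular.

0^{p+p!} 1^{p+p!}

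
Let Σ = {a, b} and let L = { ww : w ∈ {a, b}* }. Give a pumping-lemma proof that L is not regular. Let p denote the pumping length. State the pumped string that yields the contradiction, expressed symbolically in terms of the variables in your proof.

Suppose for contradiction that L is regular, and let p be the pumping length.
Take w = a^p b^p a^p b^p = uu where u = a^pb^p; then w ∈ L and |w| = 4p ≥ p.
By the pumping lemma, w = xyz with |xy| ≤ p and y is nonempty.
The first p characters of w are a's, so xy (and hence y) consists only of a's. Write y = a^k, 1 ≤ k ≤ p.
Pump with i = 2: xy^2z = a^{p+k} b^p a^p b^p, of length 4p+k. Suppose this equals vv. The string starts with a and ends with b, so v does too; thus the boundary between the two copies of v is a b→a transition. There is exactly one such transition, at position 2p+k, so |v| = 2p+k and |vv| = 4p+2k ≠ 4p+k since k ≥ 1. So xy^2z ∉ L.
This is a contradiction; hence L is not regular.

a^{p+k} b^p a^p b^p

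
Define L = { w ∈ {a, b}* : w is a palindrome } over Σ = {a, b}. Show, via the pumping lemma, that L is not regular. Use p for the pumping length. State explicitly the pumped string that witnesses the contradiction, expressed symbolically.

a^{p+k} b a^p

Suppose for contradiction that L is regular, and let p be the pumping length.
Take w = a^p b a^p, a palindrome of length 2p+1 ≥ p.
By the pumping lemma, w = xyz with |xy| ≤ p and |y| ≥ 1.
Because |xy| ≤ p and w begins with p copies of a, we have y = a^k with 1 ≤ k ≤ p.
Pump with i = 2: xy^2z = a^{p+k} b a^p. Its reverse is a^p b a^{p+k}, which differs from xy^2z since k ≥ 1. So xy^2z is not a palindrome and xy^2z ∉ L.
This is a contradiction; hence L is not regular.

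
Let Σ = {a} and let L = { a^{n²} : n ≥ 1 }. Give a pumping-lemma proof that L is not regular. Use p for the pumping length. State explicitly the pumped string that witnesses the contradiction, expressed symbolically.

Assume L is regular; let p be its pumping constant.
Take w = a^{p²} ∈ L with |w| = p² ≥ p.
The pumping lemma gives a decomposition w = xyz where |xy| ≤ p and |y| ≥ 1.
Then y = a^k for some k with 1 ≤ k ≤ p.
Pump with i = 2: xy^2z = a^{p²+k}. Since 1 ≤ k ≤ p, p² < p²+k ≤ p²+p < (p+1)², so p²+k lies strictly between consecutive squares and is not a perfect square. So xy^2z ∉ L.
This contradicts the pumping lemma, so L is not regular.

a^{p²+k}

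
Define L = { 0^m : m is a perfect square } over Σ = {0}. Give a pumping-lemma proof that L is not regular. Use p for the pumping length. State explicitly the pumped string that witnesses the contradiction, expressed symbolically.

0^{p²+k}

Toward a contradiction, assume L is regular with pumping length p.
Take w = 0^{p²} ∈ L with |w| = p² ≥ p.
The pumping lemma gives a decomposition w = xyz where |xy| ≤ p and y is nonempty.
Then y = 0^k for some k with 1 ≤ k ≤ p.
Pump with i = 2: xy^2z = 0^{p²+k}. Since 1 ≤ k ≤ p, p² < p²+k ≤ p²+p < (p+1)², so p²+k lies strictly between consecutive squares and is not a perfect square. So xy^2z ∉ L.
Contradiction. Therefore L is not regular.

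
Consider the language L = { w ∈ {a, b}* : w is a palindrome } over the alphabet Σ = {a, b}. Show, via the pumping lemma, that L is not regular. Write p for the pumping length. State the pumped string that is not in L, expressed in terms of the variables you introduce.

Assume L is regular; let p be its pumping constant.
Take w = a^p b a^p, a palindrome of length 2p+1 ≥ p.
Write w = xyz as guaranteed by the lemma, with |xy| ≤ p and |y| > 0.
Because |xy| ≤ p and w begins with p copies of a, we have y = a^k with 1 ≤ k ≤ p.
Pump with i = 2: xy^2z = a^{p+k} b a^p. Its reverse is a^p b a^{p+k}, which differs from xy^2z since k ≥ 1. So xy^2z is not a palindrome and xy^2z ∉ L.
This contradicts the pumping lemma, so L is not regular.

a^{p+k} b a^p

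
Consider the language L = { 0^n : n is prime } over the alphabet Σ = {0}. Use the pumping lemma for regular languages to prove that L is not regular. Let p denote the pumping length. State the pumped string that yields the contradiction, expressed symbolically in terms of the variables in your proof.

0^{q(1+k)}

Toward a contradiction, assume L is regular with pumping length p.
Let q be a prime with q ≥ p+2 (infinitely many primes exist), and take w = 0^q ∈ L with |w| = q ≥ p.
The pumping lemma gives a decomposition w = xyz where |xy| ≤ p and y is nonempty.
Then y = 0^k for some k with 1 ≤ k ≤ p.
Since 1 ≤ k ≤ p, |xz| = q-k. Pump with i = q+1: |xy^{q+1}z| = (q-k)+(q+1)k = q+qk = q(1+k), which is composite (both factors ≥ 2). So xy^{q+1}z = 0^{q(1+k)} ∉ L.
Contradiction. Therefore L is not regular.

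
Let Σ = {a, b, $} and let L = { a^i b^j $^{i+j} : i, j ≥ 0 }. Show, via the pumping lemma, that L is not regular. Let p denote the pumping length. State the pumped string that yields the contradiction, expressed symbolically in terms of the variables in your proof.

Assume L is regular; let p be its pumping constant.
Take w = a^p b^p $^{2p} ∈ L (with i=j=p, i+j=2p), |w| = 4p ≥ p.
Write w = xyz as guaranteed by the lemma, with |xy| ≤ p and |y| > 0.
Since the first p symbols of w are all a's and |xy| ≤ p, y lies entirely in the leading a-block: y = a^k for some k with 1 ≤ k ≤ p.
Consider xy^2z = a^{p+k} b^p $^{2p}. Now the a- and b-counts sum to 2p+k, but the $-count is 2p ≠ 2p+k. So xy^2z ∉ L.
This contradicts the pumping lemma, so L is not regular.

a^{p+k} b^p $^{2p}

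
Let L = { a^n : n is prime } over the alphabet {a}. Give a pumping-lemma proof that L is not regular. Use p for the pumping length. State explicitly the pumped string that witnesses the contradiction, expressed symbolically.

a^{q(1+k)}

Assume L is regular; let p be its pumping constant.
Let q be a prime with q ≥ p+2 (infinitely many primes exist), and take w = a^q ∈ L with |w| = q ≥ p.
The pumping lemma gives a decomposition w = xyz where |xy| ≤ p and |y| ≥ 1.
Then y = a^k for some k with 1 ≤ k ≤ p.
Since 1 ≤ k ≤ p, |xz| = q-k. Pump with i = q+1: |xy^{q+1}z| = (q-k)+(q+1)k = q+qk = q(1+k), which is composite (both factors ≥ 2). So xy^{q+1}z = a^{q(1+k)} ∉ L.
Contradiction. Therefore L is not regular.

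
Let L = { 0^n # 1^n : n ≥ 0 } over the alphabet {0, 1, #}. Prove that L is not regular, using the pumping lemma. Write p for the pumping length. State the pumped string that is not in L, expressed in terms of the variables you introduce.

0^{p+k} # 1^p

Suppose for contradiction that L is regular, and let p be the pumping length.
Take w = 0^p # 1^p ∈ L with |w| = 2p+1 ≥ p.
The pumping lemma gives a decomposition w = xyz where |xy| ≤ p and y is nonempty.
Because |xy| ≤ p and w begins with p copies of 0, we have y = 0^k with 1 ≤ k ≤ p.
Pump with i = 2: xy^2z = 0^{p+k} # 1^p, which would require p+k = p. But k ≥ 1, so xy^2z ∉ L.
Contradiction. Therefore L is not regular.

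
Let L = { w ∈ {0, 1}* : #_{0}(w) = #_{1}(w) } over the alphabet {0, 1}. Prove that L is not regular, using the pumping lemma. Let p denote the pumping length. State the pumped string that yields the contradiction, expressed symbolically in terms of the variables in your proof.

Suppose for contradiction that L is regular, and let p be the pumping length.
Choose w = 0^p 1^p ∈ L with |w| = 2p ≥ p.
Write w = xyz as guaranteed by the lemma, with |xy| ≤ p and y is nonempty.
Since the first p symbols of w are all 0's and |xy| ≤ p, y lies entirely in the leading 0-block: y = 0^k for some k with 1 ≤ k ≤ p.
Pump with i = 2: xy^2z = 0^{p+k} 1^p has p+k occurrences of 0 but only p of 1. Since k ≥ 1 the counts differ, so xy^2z ∉ L.
This contradicts the pumping lemma, so L is not regular.

0^{p+k} 1^p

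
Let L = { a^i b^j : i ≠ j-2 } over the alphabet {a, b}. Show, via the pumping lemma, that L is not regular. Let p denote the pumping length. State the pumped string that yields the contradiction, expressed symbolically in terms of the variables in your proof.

Assume L is regular. Let p be the pumping length given by the pumping lemma.
Choose w = a^p b^{p+p!+2}. Since p ≠ (p+p!+2)-2 = p+p!, w ∈ L; and |w| ≥ p.
By the pumping lemma, w = xyz with |xy| ≤ p and |y| ≥ 1.
Because |xy| ≤ p and w begins with p copies of a, we have y = a^k with 1 ≤ k ≤ p.
Since 1 ≤ k ≤ p, k divides p!; set t = 1 + p!/k. Then xy^t z has p + (p!/k)·k = p + p! copies of a. Now the a-count is p+p! and (b-count)-2 = (p+p!+2)-2 = p+p!, so i ≠ j-2 fails. So xy^t z = a^{p+p!} b^{p+p!+2} ∉ L.
Contradiction. Therefore L is not regular.

a^{p+p!} b^{p+p!+2}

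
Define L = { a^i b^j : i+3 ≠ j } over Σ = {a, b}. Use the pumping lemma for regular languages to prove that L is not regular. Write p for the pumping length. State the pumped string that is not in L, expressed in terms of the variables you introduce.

Assume L is regular; let p be its pumping constant.
Choose w = a^p b^{p+p!+3}. Since p ≠ (p+p!+3)-3 = p+p!, w ∈ L; and |w| ≥ p.
By the pumping lemma, w = xyz with |xy| ≤ p and |y| ≥ 1.
Because |xy| ≤ p and w begins with p copies of a, we have y = a^k with 1 ≤ k ≤ p.
Since 1 ≤ k ≤ p, k divides p!; set t = 1 + p!/k. Then xy^t z has p + (p!/k)·k = p + p! copies of a. Now the a-count is p+p! and (b-count)-3 = (p+p!+3)-3 = p+p!, so i+3 ≠ j fails. So xy^t z = a^{p+p!} b^{p+p!+3} ∉ L.
This is a contradiction; hence L is not regular.

a^{p+p!} b^{p+p!+3}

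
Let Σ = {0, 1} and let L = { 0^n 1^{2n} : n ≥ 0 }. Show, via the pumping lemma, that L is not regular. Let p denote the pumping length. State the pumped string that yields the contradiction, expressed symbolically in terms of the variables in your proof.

Toward a contradiction, assume L is regular with pumping length p.
Take w = 0^p 1^{2p}. Then w ∈ L and |w| = 3p ≥ p.
Write w = xyz as guaranteed by the lemma, with |xy| ≤ p and |y| > 0.
Because |xy| ≤ p and w begins with p copies of 0, we have y = 0^k with 1 ≤ k ≤ p.
Pump with i = 2: xy^2z = 0^{p+k} 1^{2p}. For this to lie in L we would need 2p = 2(p+k), which forces k = 0. But k ≥ 1, so xy^2z ∉ L.
Contradiction. Therefore L is not regular.

0^{p+k} 1^{2p}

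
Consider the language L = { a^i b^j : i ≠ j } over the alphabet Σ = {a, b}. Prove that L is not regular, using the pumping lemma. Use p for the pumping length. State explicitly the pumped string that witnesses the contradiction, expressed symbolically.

Toward a contradiction, assume L is regular with pumping length p.
Choose w = a^p b^{p+p!}. Since p ≠ p+p!, w ∈ L; and |w| ≥ p.
The pumping lemma gives a decomposition w = xyz where |xy| ≤ p and |y| ≥ 1.
The first p characters of w are a's, so xy (and hence y) consists only of a's. Write y = a^k, 1 ≤ k ≤ p.
Since 1 ≤ k ≤ p, k divides p!; set t = 1 + p!/k. Then xy^t z has p + (p!/k)·k = p + p! copies of a. Now the a-count equals the b-count, so i ≠ j fails. So xy^t z = a^{p+p!} b^{p+p!} ∉ L.
This is a contradiction; hence L is not regular.

a^{p+p!} b^{p+p!}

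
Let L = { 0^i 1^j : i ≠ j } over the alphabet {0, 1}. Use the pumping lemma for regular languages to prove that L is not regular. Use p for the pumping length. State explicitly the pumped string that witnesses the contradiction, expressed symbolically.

Suppose for contradiction that L is regular, and let p be the pumping length.
Choose w = 0^p 1^{p+p!}. Since p ≠ p+p!, w ∈ L; and |w| ≥ p.
Write w = xyz as guaranteed by the lemma, with |xy| ≤ p and |y| ≥ 1.
Since the first p symbols of w are all 0's and |xy| ≤ p, y lies entirely in the leading 0-block: y = 0^k for some k with 1 ≤ k ≤ p.
Since 1 ≤ k ≤ p, k divides p!; set t = 1 + p!/k. Then xy^t z has p + (p!/k)·k = p + p! copies of 0. Now the 0-count equals the 1-count, so i ≠ j fails. So xy^t z = 0^{p+p!} 1^{p+p!} ∉ L.
This is a contradiction; hence L is not regular.

0^{p+p!} 1^{p+p!}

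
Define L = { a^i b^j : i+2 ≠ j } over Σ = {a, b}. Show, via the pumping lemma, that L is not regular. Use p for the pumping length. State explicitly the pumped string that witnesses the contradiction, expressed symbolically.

a^{p+p!} b^{p+p!+2}

Assume L is regular. Let p be the pumping length given by the pumping lemma.
Choose w = a^p b^{p+p!+2}. Since p ≠ (p+p!+2)-2 = p+p!, w ∈ L; and |w| ≥ p.
The pumping lemma gives a decomposition w = xyz where |xy| ≤ p and y is nonempty.
Since the first p symbols of w are all a's and |xy| ≤ p, y lies entirely in the leading a-block: y = a^k for some k with 1 ≤ k ≤ p.
Since 1 ≤ k ≤ p, k divides p!; set t = 1 + p!/k. Then xy^t z has p + (p!/k)·k = p + p! copies of a. Now the a-count is p+p! and (b-count)-2 = (p+p!+2)-2 = p+p!, so i+2 ≠ j fails. So xy^t z = a^{p+p!} b^{p+p!+2} ∉ L.
This contradicts the pumping lemma, so L is not regular.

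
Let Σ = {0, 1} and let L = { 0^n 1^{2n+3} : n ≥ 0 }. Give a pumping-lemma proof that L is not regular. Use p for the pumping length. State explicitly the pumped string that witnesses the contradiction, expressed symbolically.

0^{p+k} 1^{2p+3}

Assume L is regular; let p be its pumping constant.
Take w = 0^p 1^{2p+3}. Then w ∈ L and |w| = 3p+3 ≥ p.
By the pumping lemma, w = xyz with |xy| ≤ p and y is nonempty.
The first p characters of w are 0's, so xy (and hence y) consists only of 0's. Write y = 0^k, 1 ≤ k ≤ p.
Pump with i = 2: xy^2z = 0^{p+k} 1^{2p+3}. For this to lie in L we would need 2p+3 = 2(p+k)+3, which forces k = 0. But k ≥ 1, so xy^2z ∉ L.
This is a contradiction; hence L is not regular.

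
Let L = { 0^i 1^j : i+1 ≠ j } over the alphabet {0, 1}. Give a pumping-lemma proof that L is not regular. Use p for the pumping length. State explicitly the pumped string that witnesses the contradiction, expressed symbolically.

Suppose for contradiction that L is regular, and let p be the pumping length.
Choose w = 0^p 1^{p+p!+1}. Since p ≠ (p+p!+1)-1 = p+p!, w ∈ L; and |w| ≥ p.
Write w = xyz as guaranteed by the lemma, with |xy| ≤ p and |y| ≥ 1.
Since the first p symbols of w are all 0's and |xy| ≤ p, y lies entirely in the leading 0-block: y = 0^k for some k with 1 ≤ k ≤ p.
Since 1 ≤ k ≤ p, k divides p!; set t = 1 + p!/k. Then xy^t z has p + (p!/k)·k = p + p! copies of 0. Now the 0-count is p+p! and (1-count)-1 = (p+p!+1)-1 = p+p!, so i+1 ≠ j fails. So xy^t z = 0^{p+p!} 1^{p+p!+1} ∉ L.
This contradicts the pumping lemma, so L is not regular.

0^{p+p!} 1^{p+p!+1}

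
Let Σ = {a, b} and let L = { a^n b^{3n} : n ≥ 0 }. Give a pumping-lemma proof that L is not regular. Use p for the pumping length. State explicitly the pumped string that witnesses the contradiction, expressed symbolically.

a^{p+k} b^{3p}

Suppose for contradiction that L is regular, and let p be the pumping length.
Choose w = a^p b^{3p}, which is in L with |w| = 4p ≥ p.
The pumping lemma gives a decomposition w = xyz where |xy| ≤ p and y is nonempty.
Because |xy| ≤ p and w begins with p copies of a, we have y = a^k with 1 ≤ k ≤ p.
Pump with i = 2: xy^2z = a^{p+k} b^{3p}. For this to lie in L we would need 3p = 3(p+k), which forces k = 0. But k ≥ 1, so xy^2z ∉ L.
This is a contradiction; hence L is not regular.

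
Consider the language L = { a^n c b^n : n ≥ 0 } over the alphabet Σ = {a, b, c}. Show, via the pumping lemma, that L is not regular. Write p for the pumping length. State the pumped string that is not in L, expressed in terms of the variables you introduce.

a^{p+k} c b^p

Assume L is regular; let p be its pumping constant.
Take w = a^p c b^p ∈ L with |w| = 2p+1 ≥ p.
By the pumping lemma, w = xyz with |xy| ≤ p and y is nonempty.
The first p characters of w are a's, so xy (and hence y) consists only of a's. Write y = a^k, 1 ≤ k ≤ p.
Pump with i = 2: xy^2z = a^{p+k} c b^p, which would require p+k = p. But k ≥ 1, so xy^2z ∉ L.
This contradicts the pumping lemma, so L is not regular.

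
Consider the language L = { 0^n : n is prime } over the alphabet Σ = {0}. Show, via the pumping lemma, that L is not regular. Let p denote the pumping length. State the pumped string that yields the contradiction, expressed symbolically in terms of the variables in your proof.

0^{q(1+k)}

Toward a contradiction, assume L is regular with pumping length p.
Let q be a prime with q ≥ p+2 (infinitely many primes exist), and take w = 0^q ∈ L with |w| = q ≥ p.
The pumping lemma gives a decomposition w = xyz where |xy| ≤ p and |y| ≥ 1.
Then y = 0^k for some k with 1 ≤ k ≤ p.
Since 1 ≤ k ≤ p, |xz| = q-k. Pump with i = q+1: |xy^{q+1}z| = (q-k)+(q+1)k = q+qk = q(1+k), which is composite (both factors ≥ 2). So xy^{q+1}z = 0^{q(1+k)} ∉ L.
This contradicts the pumping lemma, so L is not regular.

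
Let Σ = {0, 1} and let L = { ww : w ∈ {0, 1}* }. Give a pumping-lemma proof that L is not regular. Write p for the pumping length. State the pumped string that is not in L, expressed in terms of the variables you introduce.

0^{p+k} 1^p 0^p 1^p

Toward a contradiction, assume L is regular with pumping length p.
Take w = 0^p 1^p 0^p 1^p = uu where u = 0^p1^p; then w ∈ L and |w| = 4p ≥ p.
Write w = xyz as guaranteed by the lemma, with |xy| ≤ p and y is nonempty.
The first p characters of w are 0's, so xy (and hence y) consists only of 0's. Write y = 0^k, 1 ≤ k ≤ p.
Pump with i = 2: xy^2z = 0^{p+k} 1^p 0^p 1^p, of length 4p+k. Suppose this equals vv. The string starts with 0 and ends with 1, so v does too; thus the boundary between the two copies of v is a 1→0 transition. There is exactly one such transition, at position 2p+k, so |v| = 2p+k and |vv| = 4p+2k ≠ 4p+k since k ≥ 1. So xy^2z ∉ L.
Contradiction. Therefore L is not regular.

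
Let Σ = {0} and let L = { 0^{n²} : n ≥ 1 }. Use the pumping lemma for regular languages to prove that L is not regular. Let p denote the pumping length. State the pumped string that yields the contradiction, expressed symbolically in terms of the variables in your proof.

Toward a contradiction, assume L is regular with pumping length p.
Take w = 0^{p²} ∈ L with |w| = p² ≥ p.
The pumping lemma gives a decomposition w = xyz where |xy| ≤ p and |y| > 0.
Then y = 0^k for some k with 1 ≤ k ≤ p.
Pump with i = 2: xy^2z = 0^{p²+k}. Since 1 ≤ k ≤ p, p² < p²+k ≤ p²+p < (p+1)², so p²+k lies strictly between consecutive squares and is not a perfect square. So xy^2z ∉ L.
This contradicts the pumping lemma, so L is not regular.

0^{p²+k}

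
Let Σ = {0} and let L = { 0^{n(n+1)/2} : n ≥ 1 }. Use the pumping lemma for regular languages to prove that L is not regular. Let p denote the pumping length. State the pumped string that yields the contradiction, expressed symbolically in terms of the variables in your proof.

Assume L is regular; let p be its pumping constant.
Take w = 0^{p(p+1)/2} ∈ L with |w| = p(p+1)/2 ≥ p.
The pumping lemma gives a decomposition w = xyz where |xy| ≤ p and y is nonempty.
Then y = 0^k for some k with 1 ≤ k ≤ p.
Pump with i = 2: xy^2z = 0^{p(p+1)/2+k}. Since 1 ≤ k ≤ p, p(p+1)/2 < p(p+1)/2+k ≤ p(p+1)/2+p < (p+1)(p+2)/2, so p(p+1)/2+k is strictly between consecutive triangular numbers. So xy^2z ∉ L.
This contradicts the pumping lemma, so L is not regular.

0^{p(p+1)/2+k}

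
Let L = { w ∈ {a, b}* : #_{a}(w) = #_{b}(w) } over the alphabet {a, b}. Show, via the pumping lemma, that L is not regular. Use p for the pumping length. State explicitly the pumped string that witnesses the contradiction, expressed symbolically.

a^{p+k} b^p

Suppose for contradiction that L is regular, and let p be the pumping length.
Choose w = a^p b^p ∈ L with |w| = 2p ≥ p.
Write w = xyz as guaranteed by the lemma, with |xy| ≤ p and y is nonempty.
Because |xy| ≤ p and w begins with p copies of a, we have y = a^k with 1 ≤ k ≤ p.
Pump with i = 2: xy^2z = a^{p+k} b^p has p+k occurrences of a but only p of b. Since k ≥ 1 the counts differ, so xy^2z ∉ L.
This is a contradiction; hence L is not regular.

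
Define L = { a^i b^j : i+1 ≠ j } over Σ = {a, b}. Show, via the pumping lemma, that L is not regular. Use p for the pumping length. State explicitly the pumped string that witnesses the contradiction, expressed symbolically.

Assume L is regular. Let p be the pumping length given by the pumping lemma.
Choose w = a^p b^{p+p!+1}. Since p ≠ (p+p!+1)-1 = p+p!, w ∈ L; and |w| ≥ p.
By the pumping lemma, w = xyz with |xy| ≤ p and |y| > 0.
Since the first p symbols of w are all a's and |xy| ≤ p, y lies entirely in the leading a-block: y = a^k for some k with 1 ≤ k ≤ p.
Since 1 ≤ k ≤ p, k divides p!; set t = 1 + p!/k. Then xy^t z has p + (p!/k)·k = p + p! copies of a. Now the a-count is p+p! and (b-count)-1 = (p+p!+1)-1 = p+p!, so i+1 ≠ j fails. So xy^t z = a^{p+p!} b^{p+p!+1} ∉ L.
This contradicts the pumping lemma, so L is not regular.

a^{p+p!} b^{p+p!+1}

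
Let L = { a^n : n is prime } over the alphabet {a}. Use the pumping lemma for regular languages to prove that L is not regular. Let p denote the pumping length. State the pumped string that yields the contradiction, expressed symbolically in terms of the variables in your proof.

Suppose for contradiction that L is regular, and let p be the pumping length.
Let q be a prime with q ≥ p+2 (infinitely many primes exist), and take w = a^q ∈ L with |w| = q ≥ p.
The pumping lemma gives a decomposition w = xyz where |xy| ≤ p and |y| > 0.
Then y = a^k for some k with 1 ≤ k ≤ p.
Since 1 ≤ k ≤ p, |xz| = q-k. Pump with i = q+1: |xy^{q+1}z| = (q-k)+(q+1)k = q+qk = q(1+k), which is composite (both factors ≥ 2). So xy^{q+1}z = a^{q(1+k)} ∉ L.
This contradicts the pumping lemma, so L is not regular.

a^{q(1+k)}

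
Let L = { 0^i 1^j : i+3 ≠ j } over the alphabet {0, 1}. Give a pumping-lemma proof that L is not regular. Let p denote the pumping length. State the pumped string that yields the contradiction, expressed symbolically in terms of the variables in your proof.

Assume L is regular. Let p be the pumping length given by the pumping lemma.
Choose w = 0^p 1^{p+p!+3}. Since p ≠ (p+p!+3)-3 = p+p!, w ∈ L; and |w| ≥ p.
Write w = xyz as guaranteed by the lemma, with |xy| ≤ p and y is nonempty.
The first p characters of w are 0's, so xy (and hence y) consists only of 0's. Write y = 0^k, 1 ≤ k ≤ p.
Since 1 ≤ k ≤ p, k divides p!; set t = 1 + p!/k. Then xy^t z has p + (p!/k)·k = p + p! copies of 0. Now the 0-count is p+p! and (1-count)-3 = (p+p!+3)-3 = p+p!, so i+3 ≠ j fails. So xy^t z = 0^{p+p!} 1^{p+p!+3} ∉ L.
This contradicts the pumping lemma, so L is not regular.

0^{p+p!} 1^{p+p!+3}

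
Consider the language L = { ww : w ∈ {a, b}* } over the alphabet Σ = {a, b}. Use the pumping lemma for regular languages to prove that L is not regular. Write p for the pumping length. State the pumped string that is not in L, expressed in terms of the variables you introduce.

a^{p+k} b^p a^p b^p

Toward a contradiction, assume L is regular with pumping length p.
Take w = a^p b^p a^p b^p = uu where u = a^pb^p; then w ∈ L and |w| = 4p ≥ p.
Write w = xyz as guaranteed by the lemma, with |xy| ≤ p and y is nonempty.
Because |xy| ≤ p and w begins with p copies of a, we have y = a^k with 1 ≤ k ≤ p.
Pump with i = 2: xy^2z = a^{p+k} b^p a^p b^p, of length 4p+k. Suppose this equals vv. The string starts with a and ends with b, so v does too; thus the boundary between the two copies of v is a b→a transition. There is exactly one such transition, at position 2p+k, so |v| = 2p+k and |vv| = 4p+2k ≠ 4p+k since k ≥ 1. So xy^2z ∉ L.
Contradiction. Therefore L is not regular.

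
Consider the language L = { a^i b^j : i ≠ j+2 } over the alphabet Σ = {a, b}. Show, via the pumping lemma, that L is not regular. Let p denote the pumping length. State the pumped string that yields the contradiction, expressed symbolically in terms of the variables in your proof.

Toward a contradiction, assume L is regular with pumping length p.
Choose w = a^p b^{p+p!-2}. Since p ≠ (p+p!-2)+2 = p+p!, w ∈ L; and |w| ≥ p.
Write w = xyz as guaranteed by the lemma, with |xy| ≤ p and |y| > 0.
Because |xy| ≤ p and w begins with p copies of a, we have y = a^k with 1 ≤ k ≤ p.
Since 1 ≤ k ≤ p, k divides p!; set t = 1 + p!/k. Then xy^t z has p + (p!/k)·k = p + p! copies of a. Now the a-count is p+p! and (b-count)+2 = (p+p!-2)+2 = p+p!, so i ≠ j+2 fails. So xy^t z = a^{p+p!} b^{p+p!-2} ∉ L.
This contradicts the pumping lemma, so L is not regular.

a^{p+p!} b^{p+p!-2}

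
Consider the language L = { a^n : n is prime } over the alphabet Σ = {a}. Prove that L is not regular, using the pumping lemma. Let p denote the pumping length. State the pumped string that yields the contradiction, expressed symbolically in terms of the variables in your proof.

Toward a contradiction, assume L is regular with pumping length p.
Let q be a prime with q ≥ p+2 (infinitely many primes exist), and take w = a^q ∈ L with |w| = q ≥ p.
By the pumping lemma, w = xyz with |xy| ≤ p and |y| > 0.
Then y = a^k for some k with 1 ≤ k ≤ p.
Since 1 ≤ k ≤ p, |xz| = q-k. Pump with i = q+1: |xy^{q+1}z| = (q-k)+(q+1)k = q+qk = q(1+k), which is composite (both factors ≥ 2). So xy^{q+1}z = a^{q(1+k)} ∉ L.
This is a contradiction; hence L is not regular.

a^{q(1+k)}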